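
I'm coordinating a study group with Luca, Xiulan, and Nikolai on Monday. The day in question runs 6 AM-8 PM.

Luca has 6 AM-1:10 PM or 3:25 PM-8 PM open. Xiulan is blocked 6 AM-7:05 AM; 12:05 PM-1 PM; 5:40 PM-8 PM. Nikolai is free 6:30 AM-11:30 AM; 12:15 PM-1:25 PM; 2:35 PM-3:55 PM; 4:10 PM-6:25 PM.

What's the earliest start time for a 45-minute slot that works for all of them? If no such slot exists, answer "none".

07:05

Luca free: 06:00-13:10, 15:25-20:00.
Xiulan free: 07:05-12:05, 13:00-17:40 (invert busy blocks within the working day).
Nikolai free: 06:30-11:30, 12:15-13:25, 14:35-15:55, 16:10-18:25.
Luca ∩ Xiulan: 07:05-12:05, 13:00-13:10, 15:25-17:40.
Luca ∩ Xiulan ∩ Nikolai: 07:05-11:30, 13:00-13:10, 15:25-15:55, 16:10-17:40.
Those are the intersection windows.
The first common window of at least 45 minutes is 07:05-11:30, so the earliest start is 07:05.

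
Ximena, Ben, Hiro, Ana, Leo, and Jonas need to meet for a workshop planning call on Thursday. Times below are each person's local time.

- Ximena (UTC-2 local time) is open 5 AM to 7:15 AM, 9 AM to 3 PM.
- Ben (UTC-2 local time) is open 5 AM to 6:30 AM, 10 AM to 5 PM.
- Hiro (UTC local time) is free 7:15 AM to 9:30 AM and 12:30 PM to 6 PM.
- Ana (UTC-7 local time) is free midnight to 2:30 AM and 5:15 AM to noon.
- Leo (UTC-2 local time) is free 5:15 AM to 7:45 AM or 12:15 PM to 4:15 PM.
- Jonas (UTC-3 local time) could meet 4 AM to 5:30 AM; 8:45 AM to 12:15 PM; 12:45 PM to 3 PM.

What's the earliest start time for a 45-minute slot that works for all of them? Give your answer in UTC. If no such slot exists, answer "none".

07:15

Ximena in UTC: 07:00-09:15, 11:00-17:00 (add 2h to convert from UTC-2).
Ben in UTC: 07:00-08:30, 12:00-19:00 (add 2h to convert from UTC-2).
Hiro in UTC: 07:15-09:30, 12:30-18:00.
Ana in UTC: 07:00-09:30, 12:15-19:00 (add 7h to convert from UTC-7).
Leo in UTC: 07:15-09:45, 14:15-18:15 (add 2h to convert from UTC-2).
Jonas in UTC: 07:00-08:30, 11:45-15:15, 15:45-18:00 (add 3h to convert from UTC-3).
Ximena ∩ Ben: 07:00-08:30, 12:00-17:00.
Ximena ∩ Ben ∩ Hiro: 07:15-08:30, 12:30-17:00.
Ximena ∩ Ben ∩ Hiro ∩ Ana: 07:15-08:30, 12:30-17:00.
Ximena ∩ Ben ∩ Hiro ∩ Ana ∩ Leo: 07:15-08:30, 14:15-17:00.
Ximena ∩ Ben ∩ Hiro ∩ Ana ∩ Leo ∩ Jonas: 07:15-08:30, 14:15-15:15, 15:45-17:00.
So the common availability across everyone is 07:15-08:30, 14:15-15:15, 15:45-17:00.
The first common window of at least 45 minutes is 07:15-08:30, so the earliest start is 07:15.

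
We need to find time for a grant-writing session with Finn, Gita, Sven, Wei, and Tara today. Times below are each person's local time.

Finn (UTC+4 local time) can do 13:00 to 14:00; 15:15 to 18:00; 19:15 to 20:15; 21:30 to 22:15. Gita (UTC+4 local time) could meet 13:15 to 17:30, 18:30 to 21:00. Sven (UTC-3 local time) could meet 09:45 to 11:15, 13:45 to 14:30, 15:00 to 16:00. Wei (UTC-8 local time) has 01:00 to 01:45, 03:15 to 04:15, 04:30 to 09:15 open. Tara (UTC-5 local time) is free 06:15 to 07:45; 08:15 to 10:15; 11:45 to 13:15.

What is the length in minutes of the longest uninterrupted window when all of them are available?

15

Finn in UTC: 09:00-10:00, 11:15-14:00, 15:15-16:15, 17:30-18:15 (subtract 4h to convert from UTC+4).
Gita in UTC: 09:15-13:30, 14:30-17:00 (subtract 4h to convert from UTC+4).
Sven in UTC: 12:45-14:15, 16:45-17:30, 18:00-19:00 (add 3h to convert from UTC-3).
Wei in UTC: 09:00-09:45, 11:15-12:15, 12:30-17:15 (add 8h to convert from UTC-8).
Tara in UTC: 11:15-12:45, 13:15-15:15, 16:45-18:15 (add 5h to convert from UTC-5).
Finn ∩ Gita: 09:15-10:00, 11:15-13:30, 15:15-16:15.
Finn ∩ Gita ∩ Sven: 12:45-13:30.
Finn ∩ Gita ∩ Sven ∩ Wei: 12:45-13:30.
Finn ∩ Gita ∩ Sven ∩ Wei ∩ Tara: 13:15-13:30.
So the common availability across everyone is 13:15-13:30.
The longest is 13:15-13:30 at 15 minutes.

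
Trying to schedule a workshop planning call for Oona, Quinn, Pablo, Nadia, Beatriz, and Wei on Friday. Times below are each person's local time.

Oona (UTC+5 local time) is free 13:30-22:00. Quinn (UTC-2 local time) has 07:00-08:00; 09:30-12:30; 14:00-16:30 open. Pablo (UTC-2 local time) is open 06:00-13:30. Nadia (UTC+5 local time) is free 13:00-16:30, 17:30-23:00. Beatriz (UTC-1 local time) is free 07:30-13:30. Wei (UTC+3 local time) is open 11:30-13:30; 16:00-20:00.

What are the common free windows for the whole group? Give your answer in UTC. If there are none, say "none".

Oona in UTC: 08:30-17:00 (subtract 5h to convert from UTC+5).
Quinn in UTC: 09:00-10:00, 11:30-14:30, 16:00-18:30 (add 2h to convert from UTC-2).
Pablo in UTC: 08:00-15:30 (add 2h to convert from UTC-2).
Nadia in UTC: 08:00-11:30, 12:30-18:00 (subtract 5h to convert from UTC+5).
Beatriz in UTC: 08:30-14:30 (add 1h to convert from UTC-1).
Wei in UTC: 08:30-10:30, 13:00-17:00 (subtract 3h to convert from UTC+3).
Oona ∩ Quinn: 09:00-10:00, 11:30-14:30, 16:00-17:00.
Oona ∩ Quinn ∩ Pablo: 09:00-10:00, 11:30-14:30.
Oona ∩ Quinn ∩ Pablo ∩ Nadia: 09:00-10:00, 12:30-14:30.
Oona ∩ Quinn ∩ Pablo ∩ Nadia ∩ Beatriz: 09:00-10:00, 12:30-14:30.
Oona ∩ Quinn ∩ Pablo ∩ Nadia ∩ Beatriz ∩ Wei: 09:00-10:00, 13:00-14:30.
Those are the intersection windows.

09:00-10:00, 13:00-14:30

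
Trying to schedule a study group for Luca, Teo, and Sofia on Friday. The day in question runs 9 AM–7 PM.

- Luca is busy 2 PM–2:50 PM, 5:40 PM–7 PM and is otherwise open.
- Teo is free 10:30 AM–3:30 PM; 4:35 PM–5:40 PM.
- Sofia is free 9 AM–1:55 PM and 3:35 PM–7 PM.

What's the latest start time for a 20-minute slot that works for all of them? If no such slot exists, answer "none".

17:20

Luca free: 09:00-14:00, 14:50-17:40 (invert busy blocks within the working day).
Teo free: 10:30-15:30, 16:35-17:40.
Sofia free: 09:00-13:55, 15:35-19:00.
Luca ∩ Teo: 10:30-14:00, 14:50-15:30, 16:35-17:40.
Luca ∩ Teo ∩ Sofia: 10:30-13:55, 16:35-17:40.
The last common window of at least 20 minutes is 16:35-17:40; a 20-minute meeting can start as late as 17:20 and still end by 17:40.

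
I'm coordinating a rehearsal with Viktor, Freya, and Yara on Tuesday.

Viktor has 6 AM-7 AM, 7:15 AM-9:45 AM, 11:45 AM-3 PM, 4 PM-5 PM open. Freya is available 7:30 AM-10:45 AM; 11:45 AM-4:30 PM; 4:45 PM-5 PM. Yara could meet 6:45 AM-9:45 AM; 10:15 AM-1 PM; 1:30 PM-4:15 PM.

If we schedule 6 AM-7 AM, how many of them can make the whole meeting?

Viktor can make the full 06:00-07:00 slot — that's 1.

1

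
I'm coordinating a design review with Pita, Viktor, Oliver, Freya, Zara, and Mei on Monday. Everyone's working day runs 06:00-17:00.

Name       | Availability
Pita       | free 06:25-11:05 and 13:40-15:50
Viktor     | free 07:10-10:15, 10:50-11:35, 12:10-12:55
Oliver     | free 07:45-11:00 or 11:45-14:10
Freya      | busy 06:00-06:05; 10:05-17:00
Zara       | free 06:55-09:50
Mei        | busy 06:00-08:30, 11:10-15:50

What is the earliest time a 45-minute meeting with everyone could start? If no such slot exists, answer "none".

08:30

Pita free: 06:25-11:05, 13:40-15:50.
Viktor free: 07:10-10:15, 10:50-11:35, 12:10-12:55.
Oliver free: 07:45-11:00, 11:45-14:10.
Freya free: 06:05-10:05 (invert busy blocks within the working day).
Zara free: 06:55-09:50.
Mei free: 08:30-11:10, 15:50-17:00 (invert busy blocks within the working day).
Pita ∩ Viktor: 07:10-10:15, 10:50-11:05.
Pita ∩ Viktor ∩ Oliver: 07:45-10:15, 10:50-11:00.
Pita ∩ Viktor ∩ Oliver ∩ Freya: 07:45-10:05.
Pita ∩ Viktor ∩ Oliver ∩ Freya ∩ Zara: 07:45-09:50.
Pita ∩ Viktor ∩ Oliver ∩ Freya ∩ Zara ∩ Mei: 08:30-09:50.
Those are the intersection windows.
The first common window of at least 45 minutes is 08:30-09:50, so the earliest start is 08:30.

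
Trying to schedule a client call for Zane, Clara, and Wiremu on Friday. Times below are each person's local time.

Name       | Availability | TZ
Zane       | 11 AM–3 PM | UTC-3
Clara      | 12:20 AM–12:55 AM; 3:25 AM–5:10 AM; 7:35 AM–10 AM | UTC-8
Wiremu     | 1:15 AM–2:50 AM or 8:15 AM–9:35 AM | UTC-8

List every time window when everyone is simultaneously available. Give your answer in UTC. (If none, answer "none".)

16:15-17:35

Zane in UTC: 14:00-18:00 (add 3h to convert from UTC-3).
Clara in UTC: 08:20-08:55, 11:25-13:10, 15:35-18:00 (add 8h to convert from UTC-8).
Wiremu in UTC: 09:15-10:50, 16:15-17:35 (add 8h to convert from UTC-8).
Zane ∩ Clara: 15:35-18:00.
Zane ∩ Clara ∩ Wiremu: 16:15-17:35.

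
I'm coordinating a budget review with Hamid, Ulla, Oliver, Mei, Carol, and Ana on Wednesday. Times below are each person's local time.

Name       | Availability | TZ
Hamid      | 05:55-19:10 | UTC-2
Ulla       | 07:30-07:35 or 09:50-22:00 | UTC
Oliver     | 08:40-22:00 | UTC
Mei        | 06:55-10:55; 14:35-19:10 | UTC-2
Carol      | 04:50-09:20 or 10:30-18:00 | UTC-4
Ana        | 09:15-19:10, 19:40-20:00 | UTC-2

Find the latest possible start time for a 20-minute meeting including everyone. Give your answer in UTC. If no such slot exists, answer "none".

Hamid in UTC: 07:55-21:10 (add 2h to convert from UTC-2).
Ulla in UTC: 07:30-07:35, 09:50-22:00.
Oliver in UTC: 08:40-22:00.
Mei in UTC: 08:55-12:55, 16:35-21:10 (add 2h to convert from UTC-2).
Carol in UTC: 08:50-13:20, 14:30-22:00 (add 4h to convert from UTC-4).
Ana in UTC: 11:15-21:10, 21:40-22:00 (add 2h to convert from UTC-2).
Hamid ∩ Ulla: 09:50-21:10.
Hamid ∩ Ulla ∩ Oliver: 09:50-21:10.
Hamid ∩ Ulla ∩ Oliver ∩ Mei: 09:50-12:55, 16:35-21:10.
Hamid ∩ Ulla ∩ Oliver ∩ Mei ∩ Carol: 09:50-12:55, 16:35-21:10.
Hamid ∩ Ulla ∩ Oliver ∩ Mei ∩ Carol ∩ Ana: 11:15-12:55, 16:35-21:10.
The last common window of at least 20 minutes is 16:35-21:10; a 20-minute meeting can start as late as 20:50 and still end by 21:10.

20:50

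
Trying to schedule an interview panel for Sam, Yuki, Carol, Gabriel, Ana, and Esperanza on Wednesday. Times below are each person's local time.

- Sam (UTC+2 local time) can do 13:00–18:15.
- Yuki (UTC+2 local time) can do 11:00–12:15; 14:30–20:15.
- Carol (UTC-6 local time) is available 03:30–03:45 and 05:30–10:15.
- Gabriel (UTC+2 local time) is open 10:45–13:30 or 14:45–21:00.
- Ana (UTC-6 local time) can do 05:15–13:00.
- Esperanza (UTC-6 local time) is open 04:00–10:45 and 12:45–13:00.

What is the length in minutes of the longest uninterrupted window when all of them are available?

Sam in UTC: 11:00-16:15 (subtract 2h to convert from UTC+2).
Yuki in UTC: 09:00-10:15, 12:30-18:15 (subtract 2h to convert from UTC+2).
Carol in UTC: 09:30-09:45, 11:30-16:15 (add 6h to convert from UTC-6).
Gabriel in UTC: 08:45-11:30, 12:45-19:00 (subtract 2h to convert from UTC+2).
Ana in UTC: 11:15-19:00 (add 6h to convert from UTC-6).
Esperanza in UTC: 10:00-16:45, 18:45-19:00 (add 6h to convert from UTC-6).
Sam ∩ Yuki: 12:30-16:15.
Sam ∩ Yuki ∩ Carol: 12:30-16:15.
Sam ∩ Yuki ∩ Carol ∩ Gabriel: 12:45-16:15.
Sam ∩ Yuki ∩ Carol ∩ Gabriel ∩ Ana: 12:45-16:15.
Sam ∩ Yuki ∩ Carol ∩ Gabriel ∩ Ana ∩ Esperanza: 12:45-16:15.
The longest is 12:45-16:15 at 210 minutes.

210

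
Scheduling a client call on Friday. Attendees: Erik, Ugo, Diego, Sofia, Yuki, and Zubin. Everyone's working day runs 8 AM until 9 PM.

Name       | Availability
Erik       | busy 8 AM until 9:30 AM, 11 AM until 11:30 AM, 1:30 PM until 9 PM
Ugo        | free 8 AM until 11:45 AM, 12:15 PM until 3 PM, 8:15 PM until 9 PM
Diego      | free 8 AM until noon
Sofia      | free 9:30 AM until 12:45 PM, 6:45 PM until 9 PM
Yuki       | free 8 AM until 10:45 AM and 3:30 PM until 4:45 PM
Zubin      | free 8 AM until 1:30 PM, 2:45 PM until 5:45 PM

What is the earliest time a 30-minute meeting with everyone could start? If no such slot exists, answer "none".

Erik free: 09:30-11:00, 11:30-13:30 (invert busy blocks within the working day).
Ugo free: 08:00-11:45, 12:15-15:00, 20:15-21:00.
Diego free: 08:00-12:00.
Sofia free: 09:30-12:45, 18:45-21:00.
Yuki free: 08:00-10:45, 15:30-16:45.
Zubin free: 08:00-13:30, 14:45-17:45.
Erik ∩ Ugo: 09:30-11:00, 11:30-11:45, 12:15-13:30.
Erik ∩ Ugo ∩ Diego: 09:30-11:00, 11:30-11:45.
Erik ∩ Ugo ∩ Diego ∩ Sofia: 09:30-11:00, 11:30-11:45.
Erik ∩ Ugo ∩ Diego ∩ Sofia ∩ Yuki: 09:30-10:45.
Erik ∩ Ugo ∩ Diego ∩ Sofia ∩ Yuki ∩ Zubin: 09:30-10:45.
So the common availability across everyone is 09:30-10:45.
The first common window of at least 30 minutes is 09:30-10:45, so the earliest start is 09:30.

09:30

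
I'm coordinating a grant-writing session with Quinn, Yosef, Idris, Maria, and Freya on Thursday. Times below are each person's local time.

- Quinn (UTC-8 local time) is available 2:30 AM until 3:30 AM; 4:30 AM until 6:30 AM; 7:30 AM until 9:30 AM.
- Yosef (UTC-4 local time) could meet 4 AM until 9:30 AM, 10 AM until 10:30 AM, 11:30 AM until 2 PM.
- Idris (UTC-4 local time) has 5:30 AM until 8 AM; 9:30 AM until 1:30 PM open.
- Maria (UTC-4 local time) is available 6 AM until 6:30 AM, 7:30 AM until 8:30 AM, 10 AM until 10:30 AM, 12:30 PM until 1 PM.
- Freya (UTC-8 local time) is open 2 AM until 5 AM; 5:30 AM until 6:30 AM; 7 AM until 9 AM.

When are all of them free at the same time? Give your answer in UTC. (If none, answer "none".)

14:00-14:30, 16:30-17:00

Quinn in UTC: 10:30-11:30, 12:30-14:30, 15:30-17:30 (add 8h to convert from UTC-8).
Yosef in UTC: 08:00-13:30, 14:00-14:30, 15:30-18:00 (add 4h to convert from UTC-4).
Idris in UTC: 09:30-12:00, 13:30-17:30 (add 4h to convert from UTC-4).
Maria in UTC: 10:00-10:30, 11:30-12:30, 14:00-14:30, 16:30-17:00 (add 4h to convert from UTC-4).
Freya in UTC: 10:00-13:00, 13:30-14:30, 15:00-17:00 (add 8h to convert from UTC-8).
Quinn ∩ Yosef: 10:30-11:30, 12:30-13:30, 14:00-14:30, 15:30-17:30.
Quinn ∩ Yosef ∩ Idris: 10:30-11:30, 14:00-14:30, 15:30-17:30.
Quinn ∩ Yosef ∩ Idris ∩ Maria: 14:00-14:30, 16:30-17:00.
Quinn ∩ Yosef ∩ Idris ∩ Maria ∩ Freya: 14:00-14:30, 16:30-17:00.
Those are the intersection windows.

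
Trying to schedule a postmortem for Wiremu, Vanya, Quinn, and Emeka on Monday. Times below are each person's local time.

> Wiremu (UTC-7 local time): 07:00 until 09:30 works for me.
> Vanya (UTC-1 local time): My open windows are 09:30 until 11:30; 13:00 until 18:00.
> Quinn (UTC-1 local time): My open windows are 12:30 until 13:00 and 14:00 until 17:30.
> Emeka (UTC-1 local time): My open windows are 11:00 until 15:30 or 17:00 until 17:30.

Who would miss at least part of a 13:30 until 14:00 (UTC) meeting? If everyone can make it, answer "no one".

Wiremu in UTC: 14:00-16:30 (add 7h to convert from UTC-7).
Vanya in UTC: 10:30-12:30, 14:00-19:00 (add 1h to convert from UTC-1).
Quinn in UTC: 13:30-14:00, 15:00-18:30 (add 1h to convert from UTC-1).
Emeka in UTC: 12:00-16:30, 18:00-18:30 (add 1h to convert from UTC-1).
Wiremu: not fully free for 13:30-14:00. Vanya: not fully free for 13:30-14:00. Quinn: free for 13:30-14:00. Emeka: free for 13:30-14:00.

Vanya, Wiremu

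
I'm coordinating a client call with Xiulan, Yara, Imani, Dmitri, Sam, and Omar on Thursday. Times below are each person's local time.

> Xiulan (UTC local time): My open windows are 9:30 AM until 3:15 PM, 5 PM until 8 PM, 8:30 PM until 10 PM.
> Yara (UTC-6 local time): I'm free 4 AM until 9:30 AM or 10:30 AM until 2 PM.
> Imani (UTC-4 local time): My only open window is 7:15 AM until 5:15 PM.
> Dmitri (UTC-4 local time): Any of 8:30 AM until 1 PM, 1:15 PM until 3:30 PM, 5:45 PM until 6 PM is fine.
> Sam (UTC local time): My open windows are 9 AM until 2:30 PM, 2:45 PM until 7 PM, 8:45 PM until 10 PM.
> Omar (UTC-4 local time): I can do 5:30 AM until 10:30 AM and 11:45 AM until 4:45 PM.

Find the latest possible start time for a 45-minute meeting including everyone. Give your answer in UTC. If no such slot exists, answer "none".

Xiulan in UTC: 09:30-15:15, 17:00-20:00, 20:30-22:00.
Yara in UTC: 10:00-15:30, 16:30-20:00 (add 6h to convert from UTC-6).
Imani in UTC: 11:15-21:15 (add 4h to convert from UTC-4).
Dmitri in UTC: 12:30-17:00, 17:15-19:30, 21:45-22:00 (add 4h to convert from UTC-4).
Sam in UTC: 09:00-14:30, 14:45-19:00, 20:45-22:00.
Omar in UTC: 09:30-14:30, 15:45-20:45 (add 4h to convert from UTC-4).
Xiulan ∩ Yara: 10:00-15:15, 17:00-20:00.
Xiulan ∩ Yara ∩ Imani: 11:15-15:15, 17:00-20:00.
Xiulan ∩ Yara ∩ Imani ∩ Dmitri: 12:30-15:15, 17:15-19:30.
Xiulan ∩ Yara ∩ Imani ∩ Dmitri ∩ Sam: 12:30-14:30, 14:45-15:15, 17:15-19:00.
Xiulan ∩ Yara ∩ Imani ∩ Dmitri ∩ Sam ∩ Omar: 12:30-14:30, 17:15-19:00.
The last common window of at least 45 minutes is 17:15-19:00; a 45-minute meeting can start as late as 18:15 and still end by 19:00.

18:15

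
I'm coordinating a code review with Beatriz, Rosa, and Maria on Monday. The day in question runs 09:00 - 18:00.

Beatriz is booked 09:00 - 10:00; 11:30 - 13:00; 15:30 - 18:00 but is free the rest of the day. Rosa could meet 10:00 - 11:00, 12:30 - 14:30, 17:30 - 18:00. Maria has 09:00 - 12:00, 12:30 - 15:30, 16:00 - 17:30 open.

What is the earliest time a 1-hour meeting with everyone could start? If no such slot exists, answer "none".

10:00

Beatriz free: 10:00-11:30, 13:00-15:30 (invert busy blocks within the working day).
Rosa free: 10:00-11:00, 12:30-14:30, 17:30-18:00.
Maria free: 09:00-12:00, 12:30-15:30, 16:00-17:30.
Beatriz ∩ Rosa: 10:00-11:00, 13:00-14:30.
Beatriz ∩ Rosa ∩ Maria: 10:00-11:00, 13:00-14:30.
So the common availability across everyone is 10:00-11:00, 13:00-14:30.
The first common window of at least 60 minutes is 10:00-11:00, so the earliest start is 10:00.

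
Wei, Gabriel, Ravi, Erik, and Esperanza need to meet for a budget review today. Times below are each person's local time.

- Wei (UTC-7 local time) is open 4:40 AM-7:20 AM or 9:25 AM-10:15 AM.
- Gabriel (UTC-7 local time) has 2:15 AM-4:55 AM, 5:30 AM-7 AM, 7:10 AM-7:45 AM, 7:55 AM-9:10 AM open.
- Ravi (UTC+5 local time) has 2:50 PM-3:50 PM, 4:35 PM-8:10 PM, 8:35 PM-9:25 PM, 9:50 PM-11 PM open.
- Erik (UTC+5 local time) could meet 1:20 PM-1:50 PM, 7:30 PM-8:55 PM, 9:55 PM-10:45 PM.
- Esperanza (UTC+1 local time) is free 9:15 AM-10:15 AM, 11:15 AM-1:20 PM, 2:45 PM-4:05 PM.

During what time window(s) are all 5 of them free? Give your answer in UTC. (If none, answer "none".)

none

Wei in UTC: 11:40-14:20, 16:25-17:15 (add 7h to convert from UTC-7).
Gabriel in UTC: 09:15-11:55, 12:30-14:00, 14:10-14:45, 14:55-16:10 (add 7h to convert from UTC-7).
Ravi in UTC: 09:50-10:50, 11:35-15:10, 15:35-16:25, 16:50-18:00 (subtract 5h to convert from UTC+5).
Erik in UTC: 08:20-08:50, 14:30-15:55, 16:55-17:45 (subtract 5h to convert from UTC+5).
Esperanza in UTC: 08:15-09:15, 10:15-12:20, 13:45-15:05 (subtract 1h to convert from UTC+1).
Wei ∩ Gabriel: 11:40-11:55, 12:30-14:00, 14:10-14:20.
Wei ∩ Gabriel ∩ Ravi: 11:40-11:55, 12:30-14:00, 14:10-14:20.
Wei ∩ Gabriel ∩ Ravi ∩ Erik: ∅.
Wei ∩ Gabriel ∩ Ravi ∩ Erik ∩ Esperanza: ∅.
There is no time when everyone is free.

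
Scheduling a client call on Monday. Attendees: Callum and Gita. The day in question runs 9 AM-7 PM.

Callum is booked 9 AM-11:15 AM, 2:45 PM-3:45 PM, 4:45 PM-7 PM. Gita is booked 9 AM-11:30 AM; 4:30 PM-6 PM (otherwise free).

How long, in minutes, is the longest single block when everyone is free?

Callum free: 11:15-14:45, 15:45-16:45 (invert busy blocks within the working day).
Gita free: 11:30-16:30, 18:00-19:00 (invert busy blocks within the working day).
Callum ∩ Gita: 11:30-14:45, 15:45-16:30.
The longest is 11:30-14:45 at 195 minutes.

195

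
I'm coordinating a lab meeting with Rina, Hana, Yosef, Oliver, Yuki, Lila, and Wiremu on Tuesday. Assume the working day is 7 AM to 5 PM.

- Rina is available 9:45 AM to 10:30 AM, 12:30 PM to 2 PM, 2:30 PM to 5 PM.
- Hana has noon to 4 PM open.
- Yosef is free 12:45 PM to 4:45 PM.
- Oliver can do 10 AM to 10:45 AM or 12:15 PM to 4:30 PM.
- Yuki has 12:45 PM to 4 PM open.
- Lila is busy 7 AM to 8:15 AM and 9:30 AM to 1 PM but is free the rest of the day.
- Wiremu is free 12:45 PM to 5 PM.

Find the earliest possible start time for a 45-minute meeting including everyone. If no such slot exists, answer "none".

Rina free: 09:45-10:30, 12:30-14:00, 14:30-17:00.
Hana free: 12:00-16:00.
Yosef free: 12:45-16:45.
Oliver free: 10:00-10:45, 12:15-16:30.
Yuki free: 12:45-16:00.
Lila free: 08:15-09:30, 13:00-17:00 (invert busy blocks within the working day).
Wiremu free: 12:45-17:00.
Rina ∩ Hana: 12:30-14:00, 14:30-16:00.
Rina ∩ Hana ∩ Yosef: 12:45-14:00, 14:30-16:00.
Rina ∩ Hana ∩ Yosef ∩ Oliver: 12:45-14:00, 14:30-16:00.
Rina ∩ Hana ∩ Yosef ∩ Oliver ∩ Yuki: 12:45-14:00, 14:30-16:00.
Rina ∩ Hana ∩ Yosef ∩ Oliver ∩ Yuki ∩ Lila: 13:00-14:00, 14:30-16:00.
Rina ∩ Hana ∩ Yosef ∩ Oliver ∩ Yuki ∩ Lila ∩ Wiremu: 13:00-14:00, 14:30-16:00.
Those are the intersection windows.
The first common window of at least 45 minutes is 13:00-14:00, so the earliest start is 13:00.

13:00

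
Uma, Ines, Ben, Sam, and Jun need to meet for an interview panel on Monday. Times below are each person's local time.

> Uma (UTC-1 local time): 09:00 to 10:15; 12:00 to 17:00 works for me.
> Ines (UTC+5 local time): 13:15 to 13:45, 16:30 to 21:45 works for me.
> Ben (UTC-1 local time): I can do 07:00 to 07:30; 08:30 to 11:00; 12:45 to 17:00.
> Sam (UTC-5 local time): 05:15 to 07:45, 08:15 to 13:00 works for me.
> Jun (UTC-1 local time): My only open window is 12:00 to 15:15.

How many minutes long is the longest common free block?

Uma in UTC: 10:00-11:15, 13:00-18:00 (add 1h to convert from UTC-1).
Ines in UTC: 08:15-08:45, 11:30-16:45 (subtract 5h to convert from UTC+5).
Ben in UTC: 08:00-08:30, 09:30-12:00, 13:45-18:00 (add 1h to convert from UTC-1).
Sam in UTC: 10:15-12:45, 13:15-18:00 (add 5h to convert from UTC-5).
Jun in UTC: 13:00-16:15 (add 1h to convert from UTC-1).
Uma ∩ Ines: 13:00-16:45.
Uma ∩ Ines ∩ Ben: 13:45-16:45.
Uma ∩ Ines ∩ Ben ∩ Sam: 13:45-16:45.
Uma ∩ Ines ∩ Ben ∩ Sam ∩ Jun: 13:45-16:15.
The longest is 13:45-16:15 at 150 minutes.

150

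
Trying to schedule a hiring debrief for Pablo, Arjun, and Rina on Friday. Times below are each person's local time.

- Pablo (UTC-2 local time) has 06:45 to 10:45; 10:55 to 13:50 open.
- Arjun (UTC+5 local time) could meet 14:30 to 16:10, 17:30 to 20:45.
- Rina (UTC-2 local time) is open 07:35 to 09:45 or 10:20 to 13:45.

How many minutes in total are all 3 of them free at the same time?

Pablo in UTC: 08:45-12:45, 12:55-15:50 (add 2h to convert from UTC-2).
Arjun in UTC: 09:30-11:10, 12:30-15:45 (subtract 5h to convert from UTC+5).
Rina in UTC: 09:35-11:45, 12:20-15:45 (add 2h to convert from UTC-2).
Pablo ∩ Arjun: 09:30-11:10, 12:30-12:45, 12:55-15:45.
Pablo ∩ Arjun ∩ Rina: 09:35-11:10, 12:30-12:45, 12:55-15:45.
Summing the common windows: 95 + 15 + 170 = 280 minutes.

280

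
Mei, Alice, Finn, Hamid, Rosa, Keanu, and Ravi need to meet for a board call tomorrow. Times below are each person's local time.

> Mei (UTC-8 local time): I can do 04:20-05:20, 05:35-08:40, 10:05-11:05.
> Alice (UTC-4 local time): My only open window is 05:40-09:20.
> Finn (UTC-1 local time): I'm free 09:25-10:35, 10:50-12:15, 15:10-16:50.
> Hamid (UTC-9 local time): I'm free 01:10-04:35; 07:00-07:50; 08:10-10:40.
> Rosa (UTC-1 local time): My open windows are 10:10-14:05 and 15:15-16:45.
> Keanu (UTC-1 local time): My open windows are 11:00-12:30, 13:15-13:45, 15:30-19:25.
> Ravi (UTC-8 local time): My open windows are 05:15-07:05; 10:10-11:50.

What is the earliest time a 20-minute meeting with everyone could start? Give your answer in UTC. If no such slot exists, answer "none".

none

Mei in UTC: 12:20-13:20, 13:35-16:40, 18:05-19:05 (add 8h to convert from UTC-8).
Alice in UTC: 09:40-13:20 (add 4h to convert from UTC-4).
Finn in UTC: 10:25-11:35, 11:50-13:15, 16:10-17:50 (add 1h to convert from UTC-1).
Hamid in UTC: 10:10-13:35, 16:00-16:50, 17:10-19:40 (add 9h to convert from UTC-9).
Rosa in UTC: 11:10-15:05, 16:15-17:45 (add 1h to convert from UTC-1).
Keanu in UTC: 12:00-13:30, 14:15-14:45, 16:30-20:25 (add 1h to convert from UTC-1).
Ravi in UTC: 13:15-15:05, 18:10-19:50 (add 8h to convert from UTC-8).
Mei ∩ Alice: 12:20-13:20.
Mei ∩ Alice ∩ Finn: 12:20-13:15.
Mei ∩ Alice ∩ Finn ∩ Hamid: 12:20-13:15.
Mei ∩ Alice ∩ Finn ∩ Hamid ∩ Rosa: 12:20-13:15.
Mei ∩ Alice ∩ Finn ∩ Hamid ∩ Rosa ∩ Keanu: 12:20-13:15.
Mei ∩ Alice ∩ Finn ∩ Hamid ∩ Rosa ∩ Keanu ∩ Ravi: ∅.
There is no time when everyone is free.
No common window is at least 20 minutes long.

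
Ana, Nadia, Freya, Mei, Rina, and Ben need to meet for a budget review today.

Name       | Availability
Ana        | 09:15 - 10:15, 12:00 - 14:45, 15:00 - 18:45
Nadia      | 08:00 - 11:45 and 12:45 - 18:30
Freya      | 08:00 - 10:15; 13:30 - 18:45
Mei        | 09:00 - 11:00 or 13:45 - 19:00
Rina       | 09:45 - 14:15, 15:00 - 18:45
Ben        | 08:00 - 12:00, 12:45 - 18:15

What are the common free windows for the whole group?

Ana ∩ Nadia: 09:15-10:15, 12:45-14:45, 15:00-18:30.
Ana ∩ Nadia ∩ Freya: 09:15-10:15, 13:30-14:45, 15:00-18:30.
Ana ∩ Nadia ∩ Freya ∩ Mei: 09:15-10:15, 13:45-14:45, 15:00-18:30.
Ana ∩ Nadia ∩ Freya ∩ Mei ∩ Rina: 09:45-10:15, 13:45-14:15, 15:00-18:30.
Ana ∩ Nadia ∩ Freya ∩ Mei ∩ Rina ∩ Ben: 09:45-10:15, 13:45-14:15, 15:00-18:15.

09:45-10:15, 13:45-14:15, 15:00-18:15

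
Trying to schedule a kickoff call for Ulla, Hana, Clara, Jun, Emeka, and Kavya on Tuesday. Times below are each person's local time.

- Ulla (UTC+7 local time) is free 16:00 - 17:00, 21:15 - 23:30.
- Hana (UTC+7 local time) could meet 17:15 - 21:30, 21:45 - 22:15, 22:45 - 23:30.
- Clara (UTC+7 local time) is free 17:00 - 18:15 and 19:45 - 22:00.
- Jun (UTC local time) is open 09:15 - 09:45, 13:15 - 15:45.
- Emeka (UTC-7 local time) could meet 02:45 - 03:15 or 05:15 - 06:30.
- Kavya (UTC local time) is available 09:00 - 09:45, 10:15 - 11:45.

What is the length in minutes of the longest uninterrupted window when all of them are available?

Ulla in UTC: 09:00-10:00, 14:15-16:30 (subtract 7h to convert from UTC+7).
Hana in UTC: 10:15-14:30, 14:45-15:15, 15:45-16:30 (subtract 7h to convert from UTC+7).
Clara in UTC: 10:00-11:15, 12:45-15:00 (subtract 7h to convert from UTC+7).
Jun in UTC: 09:15-09:45, 13:15-15:45.
Emeka in UTC: 09:45-10:15, 12:15-13:30 (add 7h to convert from UTC-7).
Kavya in UTC: 09:00-09:45, 10:15-11:45.
Ulla ∩ Hana: 14:15-14:30, 14:45-15:15, 15:45-16:30.
Ulla ∩ Hana ∩ Clara: 14:15-14:30, 14:45-15:00.
Ulla ∩ Hana ∩ Clara ∩ Jun: 14:15-14:30, 14:45-15:00.
Ulla ∩ Hana ∩ Clara ∩ Jun ∩ Emeka: ∅.
Ulla ∩ Hana ∩ Clara ∩ Jun ∩ Emeka ∩ Kavya: ∅.
There is no time when everyone is free.
No common window exists, so the longest block is 0 minutes.

0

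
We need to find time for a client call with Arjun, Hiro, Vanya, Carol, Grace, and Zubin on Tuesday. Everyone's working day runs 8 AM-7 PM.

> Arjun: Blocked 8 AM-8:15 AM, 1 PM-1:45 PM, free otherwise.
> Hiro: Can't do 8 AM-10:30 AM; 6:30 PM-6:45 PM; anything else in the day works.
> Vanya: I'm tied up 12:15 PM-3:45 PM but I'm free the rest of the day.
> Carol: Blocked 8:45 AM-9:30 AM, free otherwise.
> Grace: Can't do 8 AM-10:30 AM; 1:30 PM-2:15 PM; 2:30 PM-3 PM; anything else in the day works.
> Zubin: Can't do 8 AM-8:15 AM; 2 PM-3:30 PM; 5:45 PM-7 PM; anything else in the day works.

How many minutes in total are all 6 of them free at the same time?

Arjun free: 08:15-13:00, 13:45-19:00 (invert busy blocks within the working day).
Hiro free: 10:30-18:30, 18:45-19:00 (invert busy blocks within the working day).
Vanya free: 08:00-12:15, 15:45-19:00 (invert busy blocks within the working day).
Carol free: 08:00-08:45, 09:30-19:00 (invert busy blocks within the working day).
Grace free: 10:30-13:30, 14:15-14:30, 15:00-19:00 (invert busy blocks within the working day).
Zubin free: 08:15-14:00, 15:30-17:45 (invert busy blocks within the working day).
Arjun ∩ Hiro: 10:30-13:00, 13:45-18:30, 18:45-19:00.
Arjun ∩ Hiro ∩ Vanya: 10:30-12:15, 15:45-18:30, 18:45-19:00.
Arjun ∩ Hiro ∩ Vanya ∩ Carol: 10:30-12:15, 15:45-18:30, 18:45-19:00.
Arjun ∩ Hiro ∩ Vanya ∩ Carol ∩ Grace: 10:30-12:15, 15:45-18:30, 18:45-19:00.
Arjun ∩ Hiro ∩ Vanya ∩ Carol ∩ Grace ∩ Zubin: 10:30-12:15, 15:45-17:45.
Those are the intersection windows.
Summing the common windows: 105 + 120 = 225 minutes.

225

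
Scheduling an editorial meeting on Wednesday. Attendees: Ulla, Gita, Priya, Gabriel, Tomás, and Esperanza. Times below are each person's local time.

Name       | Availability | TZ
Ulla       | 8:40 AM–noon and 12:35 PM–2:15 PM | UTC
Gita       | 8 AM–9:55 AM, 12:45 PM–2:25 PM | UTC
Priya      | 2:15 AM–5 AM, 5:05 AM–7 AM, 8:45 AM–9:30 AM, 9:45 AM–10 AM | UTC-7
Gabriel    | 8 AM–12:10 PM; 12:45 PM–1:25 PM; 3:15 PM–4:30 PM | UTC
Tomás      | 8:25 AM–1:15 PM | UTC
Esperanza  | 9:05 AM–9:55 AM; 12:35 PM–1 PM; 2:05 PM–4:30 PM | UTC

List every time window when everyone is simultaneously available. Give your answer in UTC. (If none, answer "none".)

09:15-09:55, 12:45-13:00

Ulla in UTC: 08:40-12:00, 12:35-14:15.
Gita in UTC: 08:00-09:55, 12:45-14:25.
Priya in UTC: 09:15-12:00, 12:05-14:00, 15:45-16:30, 16:45-17:00 (add 7h to convert from UTC-7).
Gabriel in UTC: 08:00-12:10, 12:45-13:25, 15:15-16:30.
Tomás in UTC: 08:25-13:15.
Esperanza in UTC: 09:05-09:55, 12:35-13:00, 14:05-16:30.
Ulla ∩ Gita: 08:40-09:55, 12:45-14:15.
Ulla ∩ Gita ∩ Priya: 09:15-09:55, 12:45-14:00.
Ulla ∩ Gita ∩ Priya ∩ Gabriel: 09:15-09:55, 12:45-13:25.
Ulla ∩ Gita ∩ Priya ∩ Gabriel ∩ Tomás: 09:15-09:55, 12:45-13:15.
Ulla ∩ Gita ∩ Priya ∩ Gabriel ∩ Tomás ∩ Esperanza: 09:15-09:55, 12:45-13:00.
Those are the intersection windows.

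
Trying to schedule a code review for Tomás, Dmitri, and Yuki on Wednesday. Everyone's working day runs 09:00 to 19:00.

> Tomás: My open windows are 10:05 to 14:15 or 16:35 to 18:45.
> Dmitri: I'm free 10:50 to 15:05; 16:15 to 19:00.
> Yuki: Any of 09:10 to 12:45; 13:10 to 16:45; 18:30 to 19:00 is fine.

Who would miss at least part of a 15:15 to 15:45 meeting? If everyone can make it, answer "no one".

Dmitri, Tomás

Tomás: not fully free for 15:15-15:45. Dmitri: not fully free for 15:15-15:45. Yuki: free for 15:15-15:45.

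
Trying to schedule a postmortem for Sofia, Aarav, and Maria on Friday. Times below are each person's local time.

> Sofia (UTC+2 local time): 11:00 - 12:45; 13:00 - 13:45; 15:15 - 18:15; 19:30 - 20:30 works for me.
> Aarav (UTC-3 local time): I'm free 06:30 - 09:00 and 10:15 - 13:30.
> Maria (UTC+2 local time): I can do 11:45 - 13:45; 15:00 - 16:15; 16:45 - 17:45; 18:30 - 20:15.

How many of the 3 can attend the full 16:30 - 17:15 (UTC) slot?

Sofia in UTC: 09:00-10:45, 11:00-11:45, 13:15-16:15, 17:30-18:30 (subtract 2h to convert from UTC+2).
Aarav in UTC: 09:30-12:00, 13:15-16:30 (add 3h to convert from UTC-3).
Maria in UTC: 09:45-11:45, 13:00-14:15, 14:45-15:45, 16:30-18:15 (subtract 2h to convert from UTC+2).
Maria can make the full 16:30-17:15 slot — that's 1.

1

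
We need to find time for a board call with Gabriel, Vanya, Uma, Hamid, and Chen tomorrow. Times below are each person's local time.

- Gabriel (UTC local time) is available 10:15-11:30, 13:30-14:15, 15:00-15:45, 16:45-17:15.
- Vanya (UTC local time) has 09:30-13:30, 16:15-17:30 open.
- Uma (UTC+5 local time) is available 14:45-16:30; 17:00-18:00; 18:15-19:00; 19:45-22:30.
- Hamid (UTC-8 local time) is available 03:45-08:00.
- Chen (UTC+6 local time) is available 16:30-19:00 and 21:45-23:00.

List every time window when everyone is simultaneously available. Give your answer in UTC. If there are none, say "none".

Gabriel in UTC: 10:15-11:30, 13:30-14:15, 15:00-15:45, 16:45-17:15.
Vanya in UTC: 09:30-13:30, 16:15-17:30.
Uma in UTC: 09:45-11:30, 12:00-13:00, 13:15-14:00, 14:45-17:30 (subtract 5h to convert from UTC+5).
Hamid in UTC: 11:45-16:00 (add 8h to convert from UTC-8).
Chen in UTC: 10:30-13:00, 15:45-17:00 (subtract 6h to convert from UTC+6).
Gabriel ∩ Vanya: 10:15-11:30, 16:45-17:15.
Gabriel ∩ Vanya ∩ Uma: 10:15-11:30, 16:45-17:15.
Gabriel ∩ Vanya ∩ Uma ∩ Hamid: ∅.
Gabriel ∩ Vanya ∩ Uma ∩ Hamid ∩ Chen: ∅.
There is no time when everyone is free.

none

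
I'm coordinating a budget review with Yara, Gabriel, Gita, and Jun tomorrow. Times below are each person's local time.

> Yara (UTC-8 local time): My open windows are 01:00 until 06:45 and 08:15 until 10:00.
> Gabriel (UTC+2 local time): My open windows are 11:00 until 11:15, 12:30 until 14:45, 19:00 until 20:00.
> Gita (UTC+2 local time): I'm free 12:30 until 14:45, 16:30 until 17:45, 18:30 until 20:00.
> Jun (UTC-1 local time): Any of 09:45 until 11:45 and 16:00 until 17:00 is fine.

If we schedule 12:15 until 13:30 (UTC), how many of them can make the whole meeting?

Yara in UTC: 09:00-14:45, 16:15-18:00 (add 8h to convert from UTC-8).
Gabriel in UTC: 09:00-09:15, 10:30-12:45, 17:00-18:00 (subtract 2h to convert from UTC+2).
Gita in UTC: 10:30-12:45, 14:30-15:45, 16:30-18:00 (subtract 2h to convert from UTC+2).
Jun in UTC: 10:45-12:45, 17:00-18:00 (add 1h to convert from UTC-1).
Yara can make the full 12:15-13:30 slot — that's 1.

1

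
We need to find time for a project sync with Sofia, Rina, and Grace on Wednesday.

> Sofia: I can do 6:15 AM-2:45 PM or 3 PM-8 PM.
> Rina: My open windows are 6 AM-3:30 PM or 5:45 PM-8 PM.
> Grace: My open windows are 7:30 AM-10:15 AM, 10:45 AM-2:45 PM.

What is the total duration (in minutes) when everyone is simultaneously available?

405

Sofia ∩ Rina: 06:15-14:45, 15:00-15:30, 17:45-20:00.
Sofia ∩ Rina ∩ Grace: 07:30-10:15, 10:45-14:45.
Summing the common windows: 165 + 240 = 405 minutes.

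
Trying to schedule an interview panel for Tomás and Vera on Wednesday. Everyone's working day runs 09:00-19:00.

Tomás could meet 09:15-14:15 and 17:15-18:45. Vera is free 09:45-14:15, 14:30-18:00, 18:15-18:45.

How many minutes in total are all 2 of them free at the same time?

345

Tomás ∩ Vera: 09:45-14:15, 17:15-18:00, 18:15-18:45.
So the common availability across everyone is 09:45-14:15, 17:15-18:00, 18:15-18:45.
Summing the common windows: 270 + 45 + 30 = 345 minutes.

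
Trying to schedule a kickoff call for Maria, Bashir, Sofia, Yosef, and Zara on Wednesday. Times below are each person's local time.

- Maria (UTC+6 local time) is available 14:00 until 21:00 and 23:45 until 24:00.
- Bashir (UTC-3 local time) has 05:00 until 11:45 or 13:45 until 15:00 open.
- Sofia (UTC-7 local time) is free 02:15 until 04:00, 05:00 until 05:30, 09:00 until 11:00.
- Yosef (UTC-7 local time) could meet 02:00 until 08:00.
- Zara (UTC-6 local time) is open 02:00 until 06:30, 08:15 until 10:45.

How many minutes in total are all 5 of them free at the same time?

Maria in UTC: 08:00-15:00, 17:45-18:00 (subtract 6h to convert from UTC+6).
Bashir in UTC: 08:00-14:45, 16:45-18:00 (add 3h to convert from UTC-3).
Sofia in UTC: 09:15-11:00, 12:00-12:30, 16:00-18:00 (add 7h to convert from UTC-7).
Yosef in UTC: 09:00-15:00 (add 7h to convert from UTC-7).
Zara in UTC: 08:00-12:30, 14:15-16:45 (add 6h to convert from UTC-6).
Maria ∩ Bashir: 08:00-14:45, 17:45-18:00.
Maria ∩ Bashir ∩ Sofia: 09:15-11:00, 12:00-12:30, 17:45-18:00.
Maria ∩ Bashir ∩ Sofia ∩ Yosef: 09:15-11:00, 12:00-12:30.
Maria ∩ Bashir ∩ Sofia ∩ Yosef ∩ Zara: 09:15-11:00, 12:00-12:30.
So the common availability across everyone is 09:15-11:00, 12:00-12:30.
Summing the common windows: 105 + 30 = 135 minutes.

135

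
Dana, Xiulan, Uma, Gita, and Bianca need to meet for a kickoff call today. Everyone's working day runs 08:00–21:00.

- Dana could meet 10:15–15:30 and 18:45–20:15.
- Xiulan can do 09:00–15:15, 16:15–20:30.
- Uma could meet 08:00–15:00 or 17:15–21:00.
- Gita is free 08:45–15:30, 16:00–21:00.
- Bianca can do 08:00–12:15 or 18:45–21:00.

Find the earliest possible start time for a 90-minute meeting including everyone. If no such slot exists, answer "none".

Dana ∩ Xiulan: 10:15-15:15, 18:45-20:15.
Dana ∩ Xiulan ∩ Uma: 10:15-15:00, 18:45-20:15.
Dana ∩ Xiulan ∩ Uma ∩ Gita: 10:15-15:00, 18:45-20:15.
Dana ∩ Xiulan ∩ Uma ∩ Gita ∩ Bianca: 10:15-12:15, 18:45-20:15.
So the common availability across everyone is 10:15-12:15, 18:45-20:15.
The first common window of at least 90 minutes is 10:15-12:15, so the earliest start is 10:15.

10:15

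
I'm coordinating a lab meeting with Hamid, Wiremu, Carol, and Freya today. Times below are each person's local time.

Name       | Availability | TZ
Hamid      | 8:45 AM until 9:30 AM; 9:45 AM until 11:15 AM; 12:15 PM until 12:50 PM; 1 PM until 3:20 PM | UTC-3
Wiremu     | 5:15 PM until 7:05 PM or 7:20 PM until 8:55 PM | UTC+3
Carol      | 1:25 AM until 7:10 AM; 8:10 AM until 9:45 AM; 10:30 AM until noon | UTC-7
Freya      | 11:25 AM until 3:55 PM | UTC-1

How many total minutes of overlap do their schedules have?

Hamid in UTC: 11:45-12:30, 12:45-14:15, 15:15-15:50, 16:00-18:20 (add 3h to convert from UTC-3).
Wiremu in UTC: 14:15-16:05, 16:20-17:55 (subtract 3h to convert from UTC+3).
Carol in UTC: 08:25-14:10, 15:10-16:45, 17:30-19:00 (add 7h to convert from UTC-7).
Freya in UTC: 12:25-16:55 (add 1h to convert from UTC-1).
Hamid ∩ Wiremu: 15:15-15:50, 16:00-16:05, 16:20-17:55.
Hamid ∩ Wiremu ∩ Carol: 15:15-15:50, 16:00-16:05, 16:20-16:45, 17:30-17:55.
Hamid ∩ Wiremu ∩ Carol ∩ Freya: 15:15-15:50, 16:00-16:05, 16:20-16:45.
So the common availability across everyone is 15:15-15:50, 16:00-16:05, 16:20-16:45.
Summing the common windows: 35 + 5 + 25 = 65 minutes.

65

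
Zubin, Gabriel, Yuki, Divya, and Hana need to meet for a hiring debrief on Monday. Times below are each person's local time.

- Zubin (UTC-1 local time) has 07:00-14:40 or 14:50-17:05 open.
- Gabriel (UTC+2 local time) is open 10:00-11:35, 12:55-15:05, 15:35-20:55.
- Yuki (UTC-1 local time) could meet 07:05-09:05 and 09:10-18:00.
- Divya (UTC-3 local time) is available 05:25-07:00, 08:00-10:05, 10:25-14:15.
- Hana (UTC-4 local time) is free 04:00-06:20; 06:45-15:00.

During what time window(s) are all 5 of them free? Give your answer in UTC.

08:25-09:35, 11:00-13:05, 13:35-15:40, 15:50-17:15

Zubin in UTC: 08:00-15:40, 15:50-18:05 (add 1h to convert from UTC-1).
Gabriel in UTC: 08:00-09:35, 10:55-13:05, 13:35-18:55 (subtract 2h to convert from UTC+2).
Yuki in UTC: 08:05-10:05, 10:10-19:00 (add 1h to convert from UTC-1).
Divya in UTC: 08:25-10:00, 11:00-13:05, 13:25-17:15 (add 3h to convert from UTC-3).
Hana in UTC: 08:00-10:20, 10:45-19:00 (add 4h to convert from UTC-4).
Zubin ∩ Gabriel: 08:00-09:35, 10:55-13:05, 13:35-15:40, 15:50-18:05.
Zubin ∩ Gabriel ∩ Yuki: 08:05-09:35, 10:55-13:05, 13:35-15:40, 15:50-18:05.
Zubin ∩ Gabriel ∩ Yuki ∩ Divya: 08:25-09:35, 11:00-13:05, 13:35-15:40, 15:50-17:15.
Zubin ∩ Gabriel ∩ Yuki ∩ Divya ∩ Hana: 08:25-09:35, 11:00-13:05, 13:35-15:40, 15:50-17:15.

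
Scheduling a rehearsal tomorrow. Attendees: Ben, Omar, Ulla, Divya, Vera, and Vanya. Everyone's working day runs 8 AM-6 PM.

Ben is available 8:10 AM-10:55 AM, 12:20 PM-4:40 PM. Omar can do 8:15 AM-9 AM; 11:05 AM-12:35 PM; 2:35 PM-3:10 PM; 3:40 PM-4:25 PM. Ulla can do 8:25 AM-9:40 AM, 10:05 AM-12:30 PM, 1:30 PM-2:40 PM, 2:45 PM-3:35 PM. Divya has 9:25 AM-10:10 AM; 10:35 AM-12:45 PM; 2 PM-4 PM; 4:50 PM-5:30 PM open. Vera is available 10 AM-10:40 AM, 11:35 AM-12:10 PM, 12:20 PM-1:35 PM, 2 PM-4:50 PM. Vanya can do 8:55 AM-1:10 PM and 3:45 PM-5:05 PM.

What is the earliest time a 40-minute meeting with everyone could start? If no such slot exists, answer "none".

Ben ∩ Omar: 08:15-09:00, 12:20-12:35, 14:35-15:10, 15:40-16:25.
Ben ∩ Omar ∩ Ulla: 08:25-09:00, 12:20-12:30, 14:35-14:40, 14:45-15:10.
Ben ∩ Omar ∩ Ulla ∩ Divya: 12:20-12:30, 14:35-14:40, 14:45-15:10.
Ben ∩ Omar ∩ Ulla ∩ Divya ∩ Vera: 12:20-12:30, 14:35-14:40, 14:45-15:10.
Ben ∩ Omar ∩ Ulla ∩ Divya ∩ Vera ∩ Vanya: 12:20-12:30.
Those are the intersection windows.
No common window is at least 40 minutes long.

none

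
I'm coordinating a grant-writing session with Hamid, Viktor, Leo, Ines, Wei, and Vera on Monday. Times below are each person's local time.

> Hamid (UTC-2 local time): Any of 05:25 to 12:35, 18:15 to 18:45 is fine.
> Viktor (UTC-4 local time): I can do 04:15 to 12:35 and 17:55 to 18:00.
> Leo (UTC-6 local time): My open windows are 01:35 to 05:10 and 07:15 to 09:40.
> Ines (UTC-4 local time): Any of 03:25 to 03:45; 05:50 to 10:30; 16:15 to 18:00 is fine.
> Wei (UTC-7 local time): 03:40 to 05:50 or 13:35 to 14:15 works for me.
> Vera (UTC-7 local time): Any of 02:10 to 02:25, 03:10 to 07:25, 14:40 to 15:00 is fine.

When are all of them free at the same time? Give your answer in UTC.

Hamid in UTC: 07:25-14:35, 20:15-20:45 (add 2h to convert from UTC-2).
Viktor in UTC: 08:15-16:35, 21:55-22:00 (add 4h to convert from UTC-4).
Leo in UTC: 07:35-11:10, 13:15-15:40 (add 6h to convert from UTC-6).
Ines in UTC: 07:25-07:45, 09:50-14:30, 20:15-22:00 (add 4h to convert from UTC-4).
Wei in UTC: 10:40-12:50, 20:35-21:15 (add 7h to convert from UTC-7).
Vera in UTC: 09:10-09:25, 10:10-14:25, 21:40-22:00 (add 7h to convert from UTC-7).
Hamid ∩ Viktor: 08:15-14:35.
Hamid ∩ Viktor ∩ Leo: 08:15-11:10, 13:15-14:35.
Hamid ∩ Viktor ∩ Leo ∩ Ines: 09:50-11:10, 13:15-14:30.
Hamid ∩ Viktor ∩ Leo ∩ Ines ∩ Wei: 10:40-11:10.
Hamid ∩ Viktor ∩ Leo ∩ Ines ∩ Wei ∩ Vera: 10:40-11:10.

10:40-11:10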